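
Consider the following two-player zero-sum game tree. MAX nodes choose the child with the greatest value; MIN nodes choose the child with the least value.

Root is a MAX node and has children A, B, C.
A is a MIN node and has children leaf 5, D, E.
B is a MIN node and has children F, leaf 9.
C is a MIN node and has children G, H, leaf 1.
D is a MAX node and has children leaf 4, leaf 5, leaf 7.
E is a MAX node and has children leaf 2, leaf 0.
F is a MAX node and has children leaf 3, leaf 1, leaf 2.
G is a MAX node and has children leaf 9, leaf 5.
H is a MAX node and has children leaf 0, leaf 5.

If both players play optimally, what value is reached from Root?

D (MAX): max(4, 5, 7) = 7
E (MAX): max(2, 0) = 2
A (MIN): min(5, 7, 2) = 2
F (MAX): max(3, 1, 2) = 3
B (MIN): min(3, 9) = 3
G (MAX): max(9, 5) = 9
H (MAX): max(0, 5) = 5
C (MIN): min(9, 5, 1) = 1
Root (MAX): max(2, 3, 1) = 3

3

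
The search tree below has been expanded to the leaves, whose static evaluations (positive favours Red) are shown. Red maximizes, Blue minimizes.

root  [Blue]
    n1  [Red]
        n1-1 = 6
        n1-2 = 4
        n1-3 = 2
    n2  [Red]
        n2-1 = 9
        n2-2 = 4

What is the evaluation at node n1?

n1 (Red): max(6, 4, 2) = 6

6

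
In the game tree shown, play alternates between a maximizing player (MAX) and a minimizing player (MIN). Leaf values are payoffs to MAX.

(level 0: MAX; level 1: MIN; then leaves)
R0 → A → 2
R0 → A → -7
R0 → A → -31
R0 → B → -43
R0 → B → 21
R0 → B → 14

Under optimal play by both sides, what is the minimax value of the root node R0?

-31

A (MIN): min(2, -7, -31) = -31
B (MIN): min(-43, 21, 14) = -43
R0 (MAX): max(-31, -43) = -31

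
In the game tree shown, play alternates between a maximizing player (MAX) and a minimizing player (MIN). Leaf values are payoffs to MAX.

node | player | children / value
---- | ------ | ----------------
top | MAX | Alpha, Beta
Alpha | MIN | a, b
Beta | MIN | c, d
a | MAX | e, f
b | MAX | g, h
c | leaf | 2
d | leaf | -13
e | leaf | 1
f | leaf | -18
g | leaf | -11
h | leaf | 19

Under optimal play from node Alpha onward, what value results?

1

a (MAX): max(1, -18) = 1
b (MAX): max(-11, 19) = 19
Alpha (MIN): min(1, 19) = 1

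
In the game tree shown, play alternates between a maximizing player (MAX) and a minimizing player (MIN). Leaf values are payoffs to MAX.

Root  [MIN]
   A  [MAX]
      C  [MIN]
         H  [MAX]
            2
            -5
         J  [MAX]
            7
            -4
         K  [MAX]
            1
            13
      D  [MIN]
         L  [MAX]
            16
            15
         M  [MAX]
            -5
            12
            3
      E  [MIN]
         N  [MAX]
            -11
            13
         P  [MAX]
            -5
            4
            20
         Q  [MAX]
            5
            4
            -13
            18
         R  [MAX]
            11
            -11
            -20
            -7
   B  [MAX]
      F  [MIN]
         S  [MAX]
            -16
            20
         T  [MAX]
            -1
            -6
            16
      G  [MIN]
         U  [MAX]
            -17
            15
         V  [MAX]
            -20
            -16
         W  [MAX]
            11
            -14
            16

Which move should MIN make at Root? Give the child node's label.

H (MAX): max(2, -5) = 2
J (MAX): max(7, -4) = 7
K (MAX): max(1, 13) = 13
C (MIN): min(2, 7, 13) = 2
L (MAX): max(16, 15) = 16
M (MAX): max(-5, 12, 3) = 12
D (MIN): min(16, 12) = 12
N (MAX): max(-11, 13) = 13
P (MAX): max(-5, 4, 20) = 20
Q (MAX): max(5, 4, -13, 18) = 18
R (MAX): max(11, -11, -20, -7) = 11
E (MIN): min(13, 20, 18, 11) = 11
A (MAX): max(2, 12, 11) = 12
S (MAX): max(-16, 20) = 20
T (MAX): max(-1, -6, 16) = 16
F (MIN): min(20, 16) = 16
U (MAX): max(-17, 15) = 15
V (MAX): max(-20, -16) = -16
W (MAX): max(11, -14, 16) = 16
G (MIN): min(15, -16, 16) = -16
B (MAX): max(16, -16) = 16
Root (MIN): min(12, 16) = 12
MIN at Root wants the lowest of {A=12, B=16}, so chooses A.

A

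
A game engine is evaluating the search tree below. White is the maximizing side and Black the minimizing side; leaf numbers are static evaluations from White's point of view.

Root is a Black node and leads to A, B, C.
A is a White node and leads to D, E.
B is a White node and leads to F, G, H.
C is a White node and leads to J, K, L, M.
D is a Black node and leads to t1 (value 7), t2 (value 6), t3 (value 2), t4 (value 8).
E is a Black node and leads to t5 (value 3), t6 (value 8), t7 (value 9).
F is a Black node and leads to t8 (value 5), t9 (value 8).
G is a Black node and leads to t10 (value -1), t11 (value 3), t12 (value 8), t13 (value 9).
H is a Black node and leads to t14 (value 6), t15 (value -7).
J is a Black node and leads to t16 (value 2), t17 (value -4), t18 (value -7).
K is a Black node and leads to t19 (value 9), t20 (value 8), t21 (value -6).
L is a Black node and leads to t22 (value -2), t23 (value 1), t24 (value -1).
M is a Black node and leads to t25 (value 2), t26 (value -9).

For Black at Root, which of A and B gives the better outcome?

A

D (Black): min(7, 6, 2, 8) = 2
E (Black): min(3, 8, 9) = 3
A (White): max(2, 3) = 3
F (Black): min(5, 8) = 5
G (Black): min(-1, 3, 8, 9) = -1
H (Black): min(6, -7) = -7
B (White): max(5, -1, -7) = 5
Black prefers the lower value; A=3, B=5. A is better since 3 < 5.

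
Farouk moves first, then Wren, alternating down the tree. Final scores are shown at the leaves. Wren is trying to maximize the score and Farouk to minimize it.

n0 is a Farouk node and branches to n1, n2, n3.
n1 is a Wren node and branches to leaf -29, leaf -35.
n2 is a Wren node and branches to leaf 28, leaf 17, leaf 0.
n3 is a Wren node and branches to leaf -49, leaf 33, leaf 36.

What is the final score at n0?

-29

n1 (Wren): max(-29, -35) = -29
n2 (Wren): max(28, 17, 0) = 28
n3 (Wren): max(-49, 33, 36) = 36
n0 (Farouk): min(-29, 28, 36) = -29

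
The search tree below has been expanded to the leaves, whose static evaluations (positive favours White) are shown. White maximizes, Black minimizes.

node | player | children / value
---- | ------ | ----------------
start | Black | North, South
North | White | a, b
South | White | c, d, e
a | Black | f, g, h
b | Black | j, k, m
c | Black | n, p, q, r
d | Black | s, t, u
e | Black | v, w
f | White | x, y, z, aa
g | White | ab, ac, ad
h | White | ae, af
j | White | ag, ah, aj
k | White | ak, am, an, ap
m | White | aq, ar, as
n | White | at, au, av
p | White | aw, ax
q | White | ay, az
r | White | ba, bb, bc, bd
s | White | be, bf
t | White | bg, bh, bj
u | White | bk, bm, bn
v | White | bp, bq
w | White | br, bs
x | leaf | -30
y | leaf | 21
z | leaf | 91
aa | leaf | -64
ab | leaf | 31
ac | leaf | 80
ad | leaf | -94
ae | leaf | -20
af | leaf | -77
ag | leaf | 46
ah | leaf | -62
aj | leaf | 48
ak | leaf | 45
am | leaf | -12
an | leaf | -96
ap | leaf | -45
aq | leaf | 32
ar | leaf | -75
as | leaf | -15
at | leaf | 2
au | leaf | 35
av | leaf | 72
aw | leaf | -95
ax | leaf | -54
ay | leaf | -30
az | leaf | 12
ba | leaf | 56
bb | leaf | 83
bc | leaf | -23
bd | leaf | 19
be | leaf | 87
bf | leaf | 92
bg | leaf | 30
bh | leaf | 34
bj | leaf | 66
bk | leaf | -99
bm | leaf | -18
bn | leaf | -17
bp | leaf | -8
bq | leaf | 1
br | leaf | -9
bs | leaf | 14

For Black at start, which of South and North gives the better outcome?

n (White): max(2, 35, 72) = 72
p (White): max(-95, -54) = -54
q (White): max(-30, 12) = 12
r (White): max(56, 83, -23, 19) = 83
c (Black): min(72, -54, 12, 83) = -54
s (White): max(87, 92) = 92
t (White): max(30, 34, 66) = 66
u (White): max(-99, -18, -17) = -17
d (Black): min(92, 66, -17) = -17
v (White): max(-8, 1) = 1
w (White): max(-9, 14) = 14
e (Black): min(1, 14) = 1
South (White): max(-54, -17, 1) = 1
f (White): max(-30, 21, 91, -64) = 91
g (White): max(31, 80, -94) = 80
h (White): max(-20, -77) = -20
a (Black): min(91, 80, -20) = -20
j (White): max(46, -62, 48) = 48
k (White): max(45, -12, -96, -45) = 45
m (White): max(32, -75, -15) = 32
b (Black): min(48, 45, 32) = 32
North (White): max(-20, 32) = 32
Black prefers the lower value; South=1, North=32. South is better since 1 < 32.

South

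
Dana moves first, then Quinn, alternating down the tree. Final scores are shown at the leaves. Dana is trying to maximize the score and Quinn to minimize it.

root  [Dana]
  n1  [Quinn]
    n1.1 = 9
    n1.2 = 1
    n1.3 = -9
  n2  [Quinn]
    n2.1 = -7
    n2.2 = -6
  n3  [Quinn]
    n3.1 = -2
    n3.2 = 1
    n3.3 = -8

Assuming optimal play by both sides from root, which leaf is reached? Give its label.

n2.1

n1 (Quinn): min(9, 1, -9) = -9
n2 (Quinn): min(-7, -6) = -7
n3 (Quinn): min(-2, 1, -8) = -8
root (Dana): max(-9, -7, -8) = -7
At root, Dana picks n2 (highest: -7).
At n2, Quinn picks n2.1 (lowest: -7).
Terminal value -7.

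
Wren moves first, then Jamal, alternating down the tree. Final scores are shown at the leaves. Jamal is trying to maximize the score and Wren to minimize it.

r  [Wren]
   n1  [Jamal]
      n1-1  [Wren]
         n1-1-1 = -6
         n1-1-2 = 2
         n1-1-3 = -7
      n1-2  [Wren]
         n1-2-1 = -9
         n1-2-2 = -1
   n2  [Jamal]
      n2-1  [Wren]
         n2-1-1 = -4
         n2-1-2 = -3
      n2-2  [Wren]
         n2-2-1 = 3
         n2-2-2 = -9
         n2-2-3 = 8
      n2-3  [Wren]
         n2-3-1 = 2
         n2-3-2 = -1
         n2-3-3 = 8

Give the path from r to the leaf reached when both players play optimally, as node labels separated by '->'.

n1-1 (Wren): min(-6, 2, -7) = -7
n1-2 (Wren): min(-9, -1) = -9
n1 (Jamal): max(-7, -9) = -7
n2-1 (Wren): min(-4, -3) = -4
n2-2 (Wren): min(3, -9, 8) = -9
n2-3 (Wren): min(2, -1, 8) = -1
n2 (Jamal): max(-4, -9, -1) = -1
r (Wren): min(-7, -1) = -7
At r, Wren picks n1 (lowest: -7).
At n1, Jamal picks n1-1 (highest: -7).
At n1-1, Wren picks n1-1-3 (lowest: -7).
Terminal value -7.

r -> n1 -> n1-1 -> n1-1-3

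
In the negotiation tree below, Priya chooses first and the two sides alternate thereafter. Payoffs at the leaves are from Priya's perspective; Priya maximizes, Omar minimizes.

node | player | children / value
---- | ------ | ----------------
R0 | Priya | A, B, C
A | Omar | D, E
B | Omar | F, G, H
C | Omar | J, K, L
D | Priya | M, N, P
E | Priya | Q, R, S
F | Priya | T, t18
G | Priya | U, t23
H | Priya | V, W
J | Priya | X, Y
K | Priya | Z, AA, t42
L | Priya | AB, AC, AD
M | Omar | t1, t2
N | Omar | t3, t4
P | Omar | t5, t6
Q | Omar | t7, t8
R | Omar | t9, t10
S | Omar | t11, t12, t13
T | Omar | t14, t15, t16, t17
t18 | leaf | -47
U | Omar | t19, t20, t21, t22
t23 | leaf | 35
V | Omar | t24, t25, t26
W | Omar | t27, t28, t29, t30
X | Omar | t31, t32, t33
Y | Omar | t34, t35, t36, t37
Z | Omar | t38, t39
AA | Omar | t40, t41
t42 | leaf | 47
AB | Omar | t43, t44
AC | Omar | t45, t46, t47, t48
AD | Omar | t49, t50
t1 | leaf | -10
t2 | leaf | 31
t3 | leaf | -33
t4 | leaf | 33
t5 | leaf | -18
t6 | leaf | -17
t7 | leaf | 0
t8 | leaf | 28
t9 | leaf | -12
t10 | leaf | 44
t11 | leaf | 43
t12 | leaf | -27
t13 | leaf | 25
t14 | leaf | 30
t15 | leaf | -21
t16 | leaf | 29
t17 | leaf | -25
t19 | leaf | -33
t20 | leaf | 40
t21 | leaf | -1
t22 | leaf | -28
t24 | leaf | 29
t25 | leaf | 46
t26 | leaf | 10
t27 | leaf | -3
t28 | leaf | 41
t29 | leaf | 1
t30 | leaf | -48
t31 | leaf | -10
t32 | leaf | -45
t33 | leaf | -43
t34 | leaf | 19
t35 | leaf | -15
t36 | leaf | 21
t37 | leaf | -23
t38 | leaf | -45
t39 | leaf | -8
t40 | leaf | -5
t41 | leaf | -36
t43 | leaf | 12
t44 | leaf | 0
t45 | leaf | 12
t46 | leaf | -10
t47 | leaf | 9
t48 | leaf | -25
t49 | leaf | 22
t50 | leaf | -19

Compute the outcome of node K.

47

Z (Omar): min(-45, -8) = -45
AA (Omar): min(-5, -36) = -36
K (Priya): max(-45, -36, 47) = 47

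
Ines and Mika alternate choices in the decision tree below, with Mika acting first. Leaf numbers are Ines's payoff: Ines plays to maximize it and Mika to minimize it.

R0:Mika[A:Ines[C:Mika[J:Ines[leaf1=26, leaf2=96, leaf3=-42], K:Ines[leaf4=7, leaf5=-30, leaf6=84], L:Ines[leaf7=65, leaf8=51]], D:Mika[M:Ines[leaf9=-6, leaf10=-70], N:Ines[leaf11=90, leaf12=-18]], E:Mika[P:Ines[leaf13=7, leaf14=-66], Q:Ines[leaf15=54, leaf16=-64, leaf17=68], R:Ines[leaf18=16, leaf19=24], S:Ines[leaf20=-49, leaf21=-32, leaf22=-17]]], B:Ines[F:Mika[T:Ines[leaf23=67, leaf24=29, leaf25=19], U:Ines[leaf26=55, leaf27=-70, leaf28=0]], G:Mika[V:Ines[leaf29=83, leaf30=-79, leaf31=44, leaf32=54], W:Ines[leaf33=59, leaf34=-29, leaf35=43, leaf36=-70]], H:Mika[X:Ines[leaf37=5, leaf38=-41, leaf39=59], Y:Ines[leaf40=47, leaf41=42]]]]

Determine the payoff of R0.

J (Ines): max(26, 96, -42) = 96
K (Ines): max(7, -30, 84) = 84
L (Ines): max(65, 51) = 65
C (Mika): min(96, 84, 65) = 65
M (Ines): max(-6, -70) = -6
N (Ines): max(90, -18) = 90
D (Mika): min(-6, 90) = -6
P (Ines): max(7, -66) = 7
Q (Ines): max(54, -64, 68) = 68
R (Ines): max(16, 24) = 24
S (Ines): max(-49, -32, -17) = -17
E (Mika): min(7, 68, 24, -17) = -17
A (Ines): max(65, -6, -17) = 65
T (Ines): max(67, 29, 19) = 67
U (Ines): max(55, -70, 0) = 55
F (Mika): min(67, 55) = 55
V (Ines): max(83, -79, 44, 54) = 83
W (Ines): max(59, -29, 43, -70) = 59
G (Mika): min(83, 59) = 59
X (Ines): max(5, -41, 59) = 59
Y (Ines): max(47, 42) = 47
H (Mika): min(59, 47) = 47
B (Ines): max(55, 59, 47) = 59
R0 (Mika): min(65, 59) = 59

59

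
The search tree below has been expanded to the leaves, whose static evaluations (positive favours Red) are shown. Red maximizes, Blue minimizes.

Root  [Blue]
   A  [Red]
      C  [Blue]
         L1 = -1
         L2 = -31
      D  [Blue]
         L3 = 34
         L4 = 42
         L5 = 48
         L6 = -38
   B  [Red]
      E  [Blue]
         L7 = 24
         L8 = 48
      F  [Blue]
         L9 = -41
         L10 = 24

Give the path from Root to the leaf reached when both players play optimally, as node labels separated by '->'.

C (Blue): min(-1, -31) = -31
D (Blue): min(34, 42, 48, -38) = -38
A (Red): max(-31, -38) = -31
E (Blue): min(24, 48) = 24
F (Blue): min(-41, 24) = -41
B (Red): max(24, -41) = 24
Root (Blue): min(-31, 24) = -31
At Root, Blue picks A (lowest: -31).
At A, Red picks C (highest: -31).
At C, Blue picks L2 (lowest: -31).
Terminal value -31.

Root -> A -> C -> L2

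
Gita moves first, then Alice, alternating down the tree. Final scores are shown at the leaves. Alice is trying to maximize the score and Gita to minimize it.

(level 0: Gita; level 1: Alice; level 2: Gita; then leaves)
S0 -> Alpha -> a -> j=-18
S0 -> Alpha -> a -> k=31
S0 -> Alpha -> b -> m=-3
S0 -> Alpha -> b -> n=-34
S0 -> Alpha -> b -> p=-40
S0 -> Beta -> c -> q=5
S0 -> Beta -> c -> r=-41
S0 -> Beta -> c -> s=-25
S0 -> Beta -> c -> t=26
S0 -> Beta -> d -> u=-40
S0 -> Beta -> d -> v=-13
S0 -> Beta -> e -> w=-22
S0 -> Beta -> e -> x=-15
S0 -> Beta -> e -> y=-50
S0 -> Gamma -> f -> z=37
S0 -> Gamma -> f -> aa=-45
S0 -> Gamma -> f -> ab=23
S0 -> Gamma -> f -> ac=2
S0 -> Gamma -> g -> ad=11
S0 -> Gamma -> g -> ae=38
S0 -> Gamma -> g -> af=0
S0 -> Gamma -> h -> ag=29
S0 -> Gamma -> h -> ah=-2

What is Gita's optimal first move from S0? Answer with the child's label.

Beta

a (Gita): min(-18, 31) = -18
b (Gita): min(-3, -34, -40) = -40
Alpha (Alice): max(-18, -40) = -18
c (Gita): min(5, -41, -25, 26) = -41
d (Gita): min(-40, -13) = -40
e (Gita): min(-22, -15, -50) = -50
Beta (Alice): max(-41, -40, -50) = -40
f (Gita): min(37, -45, 23, 2) = -45
g (Gita): min(11, 38, 0) = 0
h (Gita): min(29, -2) = -2
Gamma (Alice): max(-45, 0, -2) = 0
S0 (Gita): min(-18, -40, 0) = -40
Gita at S0 wants the lowest of {Alpha=-18, Beta=-40, Gamma=0}, so chooses Beta.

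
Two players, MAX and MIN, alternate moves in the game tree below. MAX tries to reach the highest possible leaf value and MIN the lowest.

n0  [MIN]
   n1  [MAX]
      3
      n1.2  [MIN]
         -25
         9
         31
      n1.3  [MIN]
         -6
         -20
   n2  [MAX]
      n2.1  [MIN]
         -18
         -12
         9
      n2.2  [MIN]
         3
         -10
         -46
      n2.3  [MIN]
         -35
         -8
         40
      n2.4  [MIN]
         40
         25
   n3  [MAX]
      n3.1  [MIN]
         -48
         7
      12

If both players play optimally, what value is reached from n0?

n1.2 (MIN): min(-25, 9, 31) = -25
n1.3 (MIN): min(-6, -20) = -20
n1 (MAX): max(3, -25, -20) = 3
n2.1 (MIN): min(-18, -12, 9) = -18
n2.2 (MIN): min(3, -10, -46) = -46
n2.3 (MIN): min(-35, -8, 40) = -35
n2.4 (MIN): min(40, 25) = 25
n2 (MAX): max(-18, -46, -35, 25) = 25
n3.1 (MIN): min(-48, 7) = -48
n3 (MAX): max(-48, 12) = 12
n0 (MIN): min(3, 25, 12) = 3

3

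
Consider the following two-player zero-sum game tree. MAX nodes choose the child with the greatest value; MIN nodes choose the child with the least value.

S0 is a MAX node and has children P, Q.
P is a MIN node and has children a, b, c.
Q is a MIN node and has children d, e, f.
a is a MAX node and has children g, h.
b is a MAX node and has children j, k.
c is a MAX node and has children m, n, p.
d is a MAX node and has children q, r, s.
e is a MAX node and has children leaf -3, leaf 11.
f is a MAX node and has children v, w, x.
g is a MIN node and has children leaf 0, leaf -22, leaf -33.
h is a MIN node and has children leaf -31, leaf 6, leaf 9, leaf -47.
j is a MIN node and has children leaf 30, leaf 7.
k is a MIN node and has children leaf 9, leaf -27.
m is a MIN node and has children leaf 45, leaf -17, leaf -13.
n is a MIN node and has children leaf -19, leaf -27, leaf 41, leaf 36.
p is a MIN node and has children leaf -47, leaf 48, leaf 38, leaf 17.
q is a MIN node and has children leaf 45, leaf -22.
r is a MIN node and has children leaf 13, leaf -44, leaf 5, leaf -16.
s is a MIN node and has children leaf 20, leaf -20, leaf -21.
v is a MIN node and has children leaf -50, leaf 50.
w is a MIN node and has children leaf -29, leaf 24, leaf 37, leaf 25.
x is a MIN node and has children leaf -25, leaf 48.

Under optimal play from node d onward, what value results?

q (MIN): min(45, -22) = -22
r (MIN): min(13, -44, 5, -16) = -44
s (MIN): min(20, -20, -21) = -21
d (MAX): max(-22, -44, -21) = -21

-21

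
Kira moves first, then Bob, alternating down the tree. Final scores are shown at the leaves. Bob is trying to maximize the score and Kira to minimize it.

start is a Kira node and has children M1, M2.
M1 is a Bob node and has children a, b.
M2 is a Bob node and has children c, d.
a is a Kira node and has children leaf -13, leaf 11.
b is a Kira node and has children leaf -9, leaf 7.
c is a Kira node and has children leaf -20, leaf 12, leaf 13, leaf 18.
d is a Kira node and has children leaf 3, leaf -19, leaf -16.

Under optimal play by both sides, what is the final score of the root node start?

a (Kira): min(-13, 11) = -13
b (Kira): min(-9, 7) = -9
M1 (Bob): max(-13, -9) = -9
c (Kira): min(-20, 12, 13, 18) = -20
d (Kira): min(3, -19, -16) = -19
M2 (Bob): max(-20, -19) = -19
start (Kira): min(-9, -19) = -19

-19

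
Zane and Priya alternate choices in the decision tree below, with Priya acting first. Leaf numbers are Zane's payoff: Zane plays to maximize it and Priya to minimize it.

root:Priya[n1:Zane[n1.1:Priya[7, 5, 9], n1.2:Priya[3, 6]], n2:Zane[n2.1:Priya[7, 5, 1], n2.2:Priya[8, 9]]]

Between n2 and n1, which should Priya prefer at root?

n1

n2.1 (Priya): min(7, 5, 1) = 1
n2.2 (Priya): min(8, 9) = 8
n2 (Zane): max(1, 8) = 8
n1.1 (Priya): min(7, 5, 9) = 5
n1.2 (Priya): min(3, 6) = 3
n1 (Zane): max(5, 3) = 5
Priya prefers the lower value; n2=8, n1=5. n1 is better since 5 < 8.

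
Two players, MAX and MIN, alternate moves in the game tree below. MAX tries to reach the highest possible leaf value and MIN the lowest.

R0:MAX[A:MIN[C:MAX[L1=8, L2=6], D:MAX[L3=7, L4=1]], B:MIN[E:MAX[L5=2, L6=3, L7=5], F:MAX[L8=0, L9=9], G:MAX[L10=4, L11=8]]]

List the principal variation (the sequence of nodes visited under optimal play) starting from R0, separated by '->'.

C (MAX): max(8, 6) = 8
D (MAX): max(7, 1) = 7
A (MIN): min(8, 7) = 7
E (MAX): max(2, 3, 5) = 5
F (MAX): max(0, 9) = 9
G (MAX): max(4, 8) = 8
B (MIN): min(5, 9, 8) = 5
R0 (MAX): max(7, 5) = 7
At R0, MAX picks A (highest: 7).
At A, MIN picks D (lowest: 7).
At D, MAX picks L3 (highest: 7).
Terminal value 7.

R0 -> A -> D -> L3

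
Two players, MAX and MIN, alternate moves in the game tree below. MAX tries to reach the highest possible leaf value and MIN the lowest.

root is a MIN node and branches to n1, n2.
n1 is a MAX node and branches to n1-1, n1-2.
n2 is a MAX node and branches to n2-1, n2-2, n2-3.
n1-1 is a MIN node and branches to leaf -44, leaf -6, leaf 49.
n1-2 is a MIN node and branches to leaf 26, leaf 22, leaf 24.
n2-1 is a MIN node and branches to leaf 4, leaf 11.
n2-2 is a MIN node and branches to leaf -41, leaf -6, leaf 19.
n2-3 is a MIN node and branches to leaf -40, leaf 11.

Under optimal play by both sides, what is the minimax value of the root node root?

n1-1 (MIN): min(-44, -6, 49) = -44
n1-2 (MIN): min(26, 22, 24) = 22
n1 (MAX): max(-44, 22) = 22
n2-1 (MIN): min(4, 11) = 4
n2-2 (MIN): min(-41, -6, 19) = -41
n2-3 (MIN): min(-40, 11) = -40
n2 (MAX): max(4, -41, -40) = 4
root (MIN): min(22, 4) = 4

4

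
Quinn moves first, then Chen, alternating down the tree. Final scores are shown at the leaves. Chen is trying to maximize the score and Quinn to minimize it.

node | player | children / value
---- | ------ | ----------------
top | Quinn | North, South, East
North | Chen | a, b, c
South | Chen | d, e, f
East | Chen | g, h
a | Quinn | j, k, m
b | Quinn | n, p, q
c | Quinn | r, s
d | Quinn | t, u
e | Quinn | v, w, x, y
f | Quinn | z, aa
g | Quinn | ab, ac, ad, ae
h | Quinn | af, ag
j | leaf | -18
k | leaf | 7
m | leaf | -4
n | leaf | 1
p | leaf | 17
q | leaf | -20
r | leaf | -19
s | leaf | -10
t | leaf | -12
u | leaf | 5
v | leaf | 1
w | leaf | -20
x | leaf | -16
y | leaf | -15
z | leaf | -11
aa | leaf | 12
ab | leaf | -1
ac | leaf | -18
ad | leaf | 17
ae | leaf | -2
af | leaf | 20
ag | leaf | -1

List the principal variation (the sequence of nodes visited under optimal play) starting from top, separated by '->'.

top -> North -> a -> j

a (Quinn): min(-18, 7, -4) = -18
b (Quinn): min(1, 17, -20) = -20
c (Quinn): min(-19, -10) = -19
North (Chen): max(-18, -20, -19) = -18
d (Quinn): min(-12, 5) = -12
e (Quinn): min(1, -20, -16, -15) = -20
f (Quinn): min(-11, 12) = -11
South (Chen): max(-12, -20, -11) = -11
g (Quinn): min(-1, -18, 17, -2) = -18
h (Quinn): min(20, -1) = -1
East (Chen): max(-18, -1) = -1
top (Quinn): min(-18, -11, -1) = -18
At top, Quinn picks North (lowest: -18).
At North, Chen picks a (highest: -18).
At a, Quinn picks j (lowest: -18).
Terminal value -18.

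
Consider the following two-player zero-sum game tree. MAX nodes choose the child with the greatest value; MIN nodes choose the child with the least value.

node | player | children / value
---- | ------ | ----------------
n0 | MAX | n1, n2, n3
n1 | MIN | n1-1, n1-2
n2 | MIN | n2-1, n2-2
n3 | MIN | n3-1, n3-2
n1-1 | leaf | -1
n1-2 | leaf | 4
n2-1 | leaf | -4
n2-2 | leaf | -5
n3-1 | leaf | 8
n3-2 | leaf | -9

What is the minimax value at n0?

-1

n1 (MIN): min(-1, 4) = -1
n2 (MIN): min(-4, -5) = -5
n3 (MIN): min(8, -9) = -9
n0 (MAX): max(-1, -5, -9) = -1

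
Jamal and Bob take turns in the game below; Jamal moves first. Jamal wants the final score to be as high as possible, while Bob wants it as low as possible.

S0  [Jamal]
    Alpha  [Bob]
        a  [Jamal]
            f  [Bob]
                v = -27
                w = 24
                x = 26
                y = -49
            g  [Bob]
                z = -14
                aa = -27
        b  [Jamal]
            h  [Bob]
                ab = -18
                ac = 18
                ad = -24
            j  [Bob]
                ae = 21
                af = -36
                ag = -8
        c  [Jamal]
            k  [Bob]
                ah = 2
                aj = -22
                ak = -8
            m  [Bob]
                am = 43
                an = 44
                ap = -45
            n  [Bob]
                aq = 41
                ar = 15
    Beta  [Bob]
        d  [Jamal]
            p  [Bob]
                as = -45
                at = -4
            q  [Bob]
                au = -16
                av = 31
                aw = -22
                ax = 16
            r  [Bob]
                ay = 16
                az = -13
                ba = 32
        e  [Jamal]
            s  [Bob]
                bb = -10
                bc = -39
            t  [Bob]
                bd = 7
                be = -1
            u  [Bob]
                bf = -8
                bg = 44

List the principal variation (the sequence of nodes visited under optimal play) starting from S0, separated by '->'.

S0 -> Beta -> d -> r -> az

f (Bob): min(-27, 24, 26, -49) = -49
g (Bob): min(-14, -27) = -27
a (Jamal): max(-49, -27) = -27
h (Bob): min(-18, 18, -24) = -24
j (Bob): min(21, -36, -8) = -36
b (Jamal): max(-24, -36) = -24
k (Bob): min(2, -22, -8) = -22
m (Bob): min(43, 44, -45) = -45
n (Bob): min(41, 15) = 15
c (Jamal): max(-22, -45, 15) = 15
Alpha (Bob): min(-27, -24, 15) = -27
p (Bob): min(-45, -4) = -45
q (Bob): min(-16, 31, -22, 16) = -22
r (Bob): min(16, -13, 32) = -13
d (Jamal): max(-45, -22, -13) = -13
s (Bob): min(-10, -39) = -39
t (Bob): min(7, -1) = -1
u (Bob): min(-8, 44) = -8
e (Jamal): max(-39, -1, -8) = -1
Beta (Bob): min(-13, -1) = -13
S0 (Jamal): max(-27, -13) = -13
At S0, Jamal picks Beta (highest: -13).
At Beta, Bob picks d (lowest: -13).
At d, Jamal picks r (highest: -13).
At r, Bob picks az (lowest: -13).
Terminal value -13.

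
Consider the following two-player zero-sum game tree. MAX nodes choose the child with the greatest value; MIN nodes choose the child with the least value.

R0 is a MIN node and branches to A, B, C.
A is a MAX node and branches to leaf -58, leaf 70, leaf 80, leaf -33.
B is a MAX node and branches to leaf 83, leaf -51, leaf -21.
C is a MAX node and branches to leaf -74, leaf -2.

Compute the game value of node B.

83

B (MAX): max(83, -51, -21) = 83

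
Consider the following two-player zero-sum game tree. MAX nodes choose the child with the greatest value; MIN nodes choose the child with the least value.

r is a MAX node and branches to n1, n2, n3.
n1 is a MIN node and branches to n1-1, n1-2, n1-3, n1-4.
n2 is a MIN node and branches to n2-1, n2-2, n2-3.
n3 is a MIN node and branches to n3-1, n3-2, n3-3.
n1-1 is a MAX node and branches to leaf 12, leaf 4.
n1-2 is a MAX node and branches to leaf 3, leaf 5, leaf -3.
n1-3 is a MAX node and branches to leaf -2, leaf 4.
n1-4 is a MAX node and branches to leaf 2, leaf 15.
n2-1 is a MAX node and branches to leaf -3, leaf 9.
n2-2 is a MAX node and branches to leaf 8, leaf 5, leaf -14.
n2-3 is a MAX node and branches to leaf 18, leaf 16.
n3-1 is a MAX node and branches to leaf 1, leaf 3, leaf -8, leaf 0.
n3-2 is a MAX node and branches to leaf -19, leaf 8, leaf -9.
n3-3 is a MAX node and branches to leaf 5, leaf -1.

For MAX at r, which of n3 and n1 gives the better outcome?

n3-1 (MAX): max(1, 3, -8, 0) = 3
n3-2 (MAX): max(-19, 8, -9) = 8
n3-3 (MAX): max(5, -1) = 5
n3 (MIN): min(3, 8, 5) = 3
n1-1 (MAX): max(12, 4) = 12
n1-2 (MAX): max(3, 5, -3) = 5
n1-3 (MAX): max(-2, 4) = 4
n1-4 (MAX): max(2, 15) = 15
n1 (MIN): min(12, 5, 4, 15) = 4
MAX prefers the higher value; n3=3, n1=4. n1 is better since 4 > 3.

n1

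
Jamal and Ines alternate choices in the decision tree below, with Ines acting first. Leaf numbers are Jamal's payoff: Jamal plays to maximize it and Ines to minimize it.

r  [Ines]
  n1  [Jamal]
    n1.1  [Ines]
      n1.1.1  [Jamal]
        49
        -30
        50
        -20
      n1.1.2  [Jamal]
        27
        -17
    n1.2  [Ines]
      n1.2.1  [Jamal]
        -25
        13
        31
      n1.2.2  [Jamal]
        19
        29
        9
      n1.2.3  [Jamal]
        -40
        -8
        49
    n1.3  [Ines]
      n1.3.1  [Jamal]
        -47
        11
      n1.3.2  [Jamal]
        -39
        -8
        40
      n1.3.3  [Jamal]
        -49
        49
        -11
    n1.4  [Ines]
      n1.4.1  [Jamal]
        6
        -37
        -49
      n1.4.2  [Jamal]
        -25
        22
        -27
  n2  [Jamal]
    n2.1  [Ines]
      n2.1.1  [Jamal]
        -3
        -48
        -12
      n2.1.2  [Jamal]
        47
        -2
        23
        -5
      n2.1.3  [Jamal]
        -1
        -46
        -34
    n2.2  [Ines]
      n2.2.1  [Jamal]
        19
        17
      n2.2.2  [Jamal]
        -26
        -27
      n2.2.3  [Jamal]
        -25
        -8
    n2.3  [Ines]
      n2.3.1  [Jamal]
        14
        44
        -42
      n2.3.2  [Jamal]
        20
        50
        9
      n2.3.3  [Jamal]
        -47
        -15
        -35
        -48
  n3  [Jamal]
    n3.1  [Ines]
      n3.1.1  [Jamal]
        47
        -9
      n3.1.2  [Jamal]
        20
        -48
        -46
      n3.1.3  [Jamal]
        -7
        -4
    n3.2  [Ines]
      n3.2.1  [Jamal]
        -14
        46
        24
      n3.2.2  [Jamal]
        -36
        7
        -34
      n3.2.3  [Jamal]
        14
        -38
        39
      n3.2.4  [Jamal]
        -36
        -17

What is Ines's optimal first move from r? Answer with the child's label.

n3

n1.1.1 (Jamal): max(49, -30, 50, -20) = 50
n1.1.2 (Jamal): max(27, -17) = 27
n1.1 (Ines): min(50, 27) = 27
n1.2.1 (Jamal): max(-25, 13, 31) = 31
n1.2.2 (Jamal): max(19, 29, 9) = 29
n1.2.3 (Jamal): max(-40, -8, 49) = 49
n1.2 (Ines): min(31, 29, 49) = 29
n1.3.1 (Jamal): max(-47, 11) = 11
n1.3.2 (Jamal): max(-39, -8, 40) = 40
n1.3.3 (Jamal): max(-49, 49, -11) = 49
n1.3 (Ines): min(11, 40, 49) = 11
n1.4.1 (Jamal): max(6, -37, -49) = 6
n1.4.2 (Jamal): max(-25, 22, -27) = 22
n1.4 (Ines): min(6, 22) = 6
n1 (Jamal): max(27, 29, 11, 6) = 29
n2.1.1 (Jamal): max(-3, -48, -12) = -3
n2.1.2 (Jamal): max(47, -2, 23, -5) = 47
n2.1.3 (Jamal): max(-1, -46, -34) = -1
n2.1 (Ines): min(-3, 47, -1) = -3
n2.2.1 (Jamal): max(19, 17) = 19
n2.2.2 (Jamal): max(-26, -27) = -26
n2.2.3 (Jamal): max(-25, -8) = -8
n2.2 (Ines): min(19, -26, -8) = -26
n2.3.1 (Jamal): max(14, 44, -42) = 44
n2.3.2 (Jamal): max(20, 50, 9) = 50
n2.3.3 (Jamal): max(-47, -15, -35, -48) = -15
n2.3 (Ines): min(44, 50, -15) = -15
n2 (Jamal): max(-3, -26, -15) = -3
n3.1.1 (Jamal): max(47, -9) = 47
n3.1.2 (Jamal): max(20, -48, -46) = 20
n3.1.3 (Jamal): max(-7, -4) = -4
n3.1 (Ines): min(47, 20, -4) = -4
n3.2.1 (Jamal): max(-14, 46, 24) = 46
n3.2.2 (Jamal): max(-36, 7, -34) = 7
n3.2.3 (Jamal): max(14, -38, 39) = 39
n3.2.4 (Jamal): max(-36, -17) = -17
n3.2 (Ines): min(46, 7, 39, -17) = -17
n3 (Jamal): max(-4, -17) = -4
r (Ines): min(29, -3, -4) = -4
Ines at r wants the lowest of {n1=29, n2=-3, n3=-4}, so chooses n3.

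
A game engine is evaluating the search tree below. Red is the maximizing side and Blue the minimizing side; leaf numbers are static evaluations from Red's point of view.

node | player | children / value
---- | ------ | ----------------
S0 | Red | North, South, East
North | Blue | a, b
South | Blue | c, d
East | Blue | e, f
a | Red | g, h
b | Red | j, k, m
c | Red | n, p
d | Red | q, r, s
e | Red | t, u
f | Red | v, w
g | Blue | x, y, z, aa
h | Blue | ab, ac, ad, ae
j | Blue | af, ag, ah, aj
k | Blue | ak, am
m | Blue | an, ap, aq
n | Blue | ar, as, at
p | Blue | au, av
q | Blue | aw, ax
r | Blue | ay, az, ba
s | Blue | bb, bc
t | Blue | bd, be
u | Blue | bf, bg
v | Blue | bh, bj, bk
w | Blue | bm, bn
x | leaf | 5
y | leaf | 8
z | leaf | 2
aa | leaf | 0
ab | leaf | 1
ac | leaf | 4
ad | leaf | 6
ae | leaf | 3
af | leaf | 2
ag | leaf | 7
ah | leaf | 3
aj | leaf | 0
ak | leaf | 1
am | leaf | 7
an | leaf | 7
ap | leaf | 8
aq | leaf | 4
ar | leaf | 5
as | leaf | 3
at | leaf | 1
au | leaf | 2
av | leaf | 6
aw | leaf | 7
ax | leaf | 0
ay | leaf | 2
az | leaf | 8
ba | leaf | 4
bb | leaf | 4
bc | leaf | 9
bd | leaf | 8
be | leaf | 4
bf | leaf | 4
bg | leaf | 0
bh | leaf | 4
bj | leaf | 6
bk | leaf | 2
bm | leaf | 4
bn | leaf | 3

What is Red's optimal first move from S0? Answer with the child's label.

g (Blue): min(5, 8, 2, 0) = 0
h (Blue): min(1, 4, 6, 3) = 1
a (Red): max(0, 1) = 1
j (Blue): min(2, 7, 3, 0) = 0
k (Blue): min(1, 7) = 1
m (Blue): min(7, 8, 4) = 4
b (Red): max(0, 1, 4) = 4
North (Blue): min(1, 4) = 1
n (Blue): min(5, 3, 1) = 1
p (Blue): min(2, 6) = 2
c (Red): max(1, 2) = 2
q (Blue): min(7, 0) = 0
r (Blue): min(2, 8, 4) = 2
s (Blue): min(4, 9) = 4
d (Red): max(0, 2, 4) = 4
South (Blue): min(2, 4) = 2
t (Blue): min(8, 4) = 4
u (Blue): min(4, 0) = 0
e (Red): max(4, 0) = 4
v (Blue): min(4, 6, 2) = 2
w (Blue): min(4, 3) = 3
f (Red): max(2, 3) = 3
East (Blue): min(4, 3) = 3
S0 (Red): max(1, 2, 3) = 3
Red at S0 wants the highest of {North=1, South=2, East=3}, so chooses East.

East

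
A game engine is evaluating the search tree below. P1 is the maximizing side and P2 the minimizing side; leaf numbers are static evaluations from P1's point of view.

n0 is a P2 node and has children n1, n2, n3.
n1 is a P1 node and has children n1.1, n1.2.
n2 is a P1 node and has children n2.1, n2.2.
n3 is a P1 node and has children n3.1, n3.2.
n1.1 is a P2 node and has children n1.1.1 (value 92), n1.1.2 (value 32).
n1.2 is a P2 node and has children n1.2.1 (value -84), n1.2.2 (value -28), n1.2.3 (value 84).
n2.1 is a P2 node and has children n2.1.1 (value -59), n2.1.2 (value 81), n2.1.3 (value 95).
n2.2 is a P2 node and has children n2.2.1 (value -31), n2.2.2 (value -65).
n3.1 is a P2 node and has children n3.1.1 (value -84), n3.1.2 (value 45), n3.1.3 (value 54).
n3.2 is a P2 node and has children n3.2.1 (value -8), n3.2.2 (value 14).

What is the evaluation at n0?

n1.1 (P2): min(92, 32) = 32
n1.2 (P2): min(-84, -28, 84) = -84
n1 (P1): max(32, -84) = 32
n2.1 (P2): min(-59, 81, 95) = -59
n2.2 (P2): min(-31, -65) = -65
n2 (P1): max(-59, -65) = -59
n3.1 (P2): min(-84, 45, 54) = -84
n3.2 (P2): min(-8, 14) = -8
n3 (P1): max(-84, -8) = -8
n0 (P2): min(32, -59, -8) = -59

-59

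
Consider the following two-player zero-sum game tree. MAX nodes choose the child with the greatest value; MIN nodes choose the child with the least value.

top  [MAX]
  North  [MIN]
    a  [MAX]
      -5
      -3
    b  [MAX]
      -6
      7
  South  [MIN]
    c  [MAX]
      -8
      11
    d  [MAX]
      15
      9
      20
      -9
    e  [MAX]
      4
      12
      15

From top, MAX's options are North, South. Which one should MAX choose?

a (MAX): max(-5, -3) = -3
b (MAX): max(-6, 7) = 7
North (MIN): min(-3, 7) = -3
c (MAX): max(-8, 11) = 11
d (MAX): max(15, 9, 20, -9) = 20
e (MAX): max(4, 12, 15) = 15
South (MIN): min(11, 20, 15) = 11
top (MAX): max(-3, 11) = 11
MAX at top wants the highest of {North=-3, South=11}, so chooses South.

South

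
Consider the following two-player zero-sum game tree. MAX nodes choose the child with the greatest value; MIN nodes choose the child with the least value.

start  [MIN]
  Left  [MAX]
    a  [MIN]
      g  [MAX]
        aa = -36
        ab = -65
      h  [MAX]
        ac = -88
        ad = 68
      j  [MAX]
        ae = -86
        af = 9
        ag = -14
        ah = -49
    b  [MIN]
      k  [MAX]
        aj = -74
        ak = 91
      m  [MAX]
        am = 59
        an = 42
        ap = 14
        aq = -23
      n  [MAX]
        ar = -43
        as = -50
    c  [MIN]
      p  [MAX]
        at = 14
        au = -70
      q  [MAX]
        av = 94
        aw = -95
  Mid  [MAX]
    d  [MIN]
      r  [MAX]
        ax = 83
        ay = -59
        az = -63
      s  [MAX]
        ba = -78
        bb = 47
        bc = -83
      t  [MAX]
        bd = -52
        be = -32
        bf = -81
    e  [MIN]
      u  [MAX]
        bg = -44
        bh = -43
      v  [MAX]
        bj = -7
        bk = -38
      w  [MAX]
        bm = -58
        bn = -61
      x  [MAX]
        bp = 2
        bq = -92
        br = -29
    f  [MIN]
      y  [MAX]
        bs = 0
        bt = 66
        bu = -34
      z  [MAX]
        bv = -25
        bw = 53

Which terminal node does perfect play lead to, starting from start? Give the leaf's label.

at

g (MAX): max(-36, -65) = -36
h (MAX): max(-88, 68) = 68
j (MAX): max(-86, 9, -14, -49) = 9
a (MIN): min(-36, 68, 9) = -36
k (MAX): max(-74, 91) = 91
m (MAX): max(59, 42, 14, -23) = 59
n (MAX): max(-43, -50) = -43
b (MIN): min(91, 59, -43) = -43
p (MAX): max(14, -70) = 14
q (MAX): max(94, -95) = 94
c (MIN): min(14, 94) = 14
Left (MAX): max(-36, -43, 14) = 14
r (MAX): max(83, -59, -63) = 83
s (MAX): max(-78, 47, -83) = 47
t (MAX): max(-52, -32, -81) = -32
d (MIN): min(83, 47, -32) = -32
u (MAX): max(-44, -43) = -43
v (MAX): max(-7, -38) = -7
w (MAX): max(-58, -61) = -58
x (MAX): max(2, -92, -29) = 2
e (MIN): min(-43, -7, -58, 2) = -58
y (MAX): max(0, 66, -34) = 66
z (MAX): max(-25, 53) = 53
f (MIN): min(66, 53) = 53
Mid (MAX): max(-32, -58, 53) = 53
start (MIN): min(14, 53) = 14
At start, MIN picks Left (lowest: 14).
At Left, MAX picks c (highest: 14).
At c, MIN picks p (lowest: 14).
At p, MAX picks at (highest: 14).
Terminal value 14.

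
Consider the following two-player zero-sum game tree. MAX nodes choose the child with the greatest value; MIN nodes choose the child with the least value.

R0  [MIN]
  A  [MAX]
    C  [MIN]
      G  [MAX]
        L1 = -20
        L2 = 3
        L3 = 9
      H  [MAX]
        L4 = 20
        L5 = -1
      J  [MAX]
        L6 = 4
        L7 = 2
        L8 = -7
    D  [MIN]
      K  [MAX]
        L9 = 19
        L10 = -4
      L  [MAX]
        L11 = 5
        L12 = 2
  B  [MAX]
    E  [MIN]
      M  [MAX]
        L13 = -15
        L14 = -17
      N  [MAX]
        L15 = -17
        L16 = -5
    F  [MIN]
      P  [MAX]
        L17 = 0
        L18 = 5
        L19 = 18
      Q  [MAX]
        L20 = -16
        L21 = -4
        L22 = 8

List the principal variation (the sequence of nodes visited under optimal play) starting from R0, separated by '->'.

G (MAX): max(-20, 3, 9) = 9
H (MAX): max(20, -1) = 20
J (MAX): max(4, 2, -7) = 4
C (MIN): min(9, 20, 4) = 4
K (MAX): max(19, -4) = 19
L (MAX): max(5, 2) = 5
D (MIN): min(19, 5) = 5
A (MAX): max(4, 5) = 5
M (MAX): max(-15, -17) = -15
N (MAX): max(-17, -5) = -5
E (MIN): min(-15, -5) = -15
P (MAX): max(0, 5, 18) = 18
Q (MAX): max(-16, -4, 8) = 8
F (MIN): min(18, 8) = 8
B (MAX): max(-15, 8) = 8
R0 (MIN): min(5, 8) = 5
At R0, MIN picks A (lowest: 5).
At A, MAX picks D (highest: 5).
At D, MIN picks L (lowest: 5).
At L, MAX picks L11 (highest: 5).
Terminal value 5.

R0 -> A -> D -> L -> L11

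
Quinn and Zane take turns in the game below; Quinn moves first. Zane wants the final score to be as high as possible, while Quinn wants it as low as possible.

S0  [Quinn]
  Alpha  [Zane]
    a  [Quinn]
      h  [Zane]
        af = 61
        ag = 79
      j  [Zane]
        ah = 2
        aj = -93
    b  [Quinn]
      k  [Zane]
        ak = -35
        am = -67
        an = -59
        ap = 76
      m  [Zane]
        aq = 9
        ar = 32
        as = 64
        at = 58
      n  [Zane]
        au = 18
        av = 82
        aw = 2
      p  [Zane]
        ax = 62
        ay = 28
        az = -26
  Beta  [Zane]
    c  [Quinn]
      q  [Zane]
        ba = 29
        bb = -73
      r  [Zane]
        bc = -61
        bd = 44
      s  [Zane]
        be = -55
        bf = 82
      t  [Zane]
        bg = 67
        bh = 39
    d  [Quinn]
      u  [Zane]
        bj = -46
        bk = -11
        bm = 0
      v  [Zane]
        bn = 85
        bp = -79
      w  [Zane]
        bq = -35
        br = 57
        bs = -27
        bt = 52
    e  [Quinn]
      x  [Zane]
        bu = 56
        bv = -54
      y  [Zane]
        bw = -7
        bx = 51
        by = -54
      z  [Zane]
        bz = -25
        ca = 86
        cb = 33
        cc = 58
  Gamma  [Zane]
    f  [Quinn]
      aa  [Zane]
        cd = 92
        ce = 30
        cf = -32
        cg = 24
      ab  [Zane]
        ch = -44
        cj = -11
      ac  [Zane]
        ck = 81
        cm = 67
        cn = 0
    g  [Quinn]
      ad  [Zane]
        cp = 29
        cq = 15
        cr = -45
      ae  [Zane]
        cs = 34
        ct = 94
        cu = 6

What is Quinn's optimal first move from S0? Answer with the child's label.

h (Zane): max(61, 79) = 79
j (Zane): max(2, -93) = 2
a (Quinn): min(79, 2) = 2
k (Zane): max(-35, -67, -59, 76) = 76
m (Zane): max(9, 32, 64, 58) = 64
n (Zane): max(18, 82, 2) = 82
p (Zane): max(62, 28, -26) = 62
b (Quinn): min(76, 64, 82, 62) = 62
Alpha (Zane): max(2, 62) = 62
q (Zane): max(29, -73) = 29
r (Zane): max(-61, 44) = 44
s (Zane): max(-55, 82) = 82
t (Zane): max(67, 39) = 67
c (Quinn): min(29, 44, 82, 67) = 29
u (Zane): max(-46, -11, 0) = 0
v (Zane): max(85, -79) = 85
w (Zane): max(-35, 57, -27, 52) = 57
d (Quinn): min(0, 85, 57) = 0
x (Zane): max(56, -54) = 56
y (Zane): max(-7, 51, -54) = 51
z (Zane): max(-25, 86, 33, 58) = 86
e (Quinn): min(56, 51, 86) = 51
Beta (Zane): max(29, 0, 51) = 51
aa (Zane): max(92, 30, -32, 24) = 92
ab (Zane): max(-44, -11) = -11
ac (Zane): max(81, 67, 0) = 81
f (Quinn): min(92, -11, 81) = -11
ad (Zane): max(29, 15, -45) = 29
ae (Zane): max(34, 94, 6) = 94
g (Quinn): min(29, 94) = 29
Gamma (Zane): max(-11, 29) = 29
S0 (Quinn): min(62, 51, 29) = 29
Quinn at S0 wants the lowest of {Alpha=62, Beta=51, Gamma=29}, so chooses Gamma.

Gamma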